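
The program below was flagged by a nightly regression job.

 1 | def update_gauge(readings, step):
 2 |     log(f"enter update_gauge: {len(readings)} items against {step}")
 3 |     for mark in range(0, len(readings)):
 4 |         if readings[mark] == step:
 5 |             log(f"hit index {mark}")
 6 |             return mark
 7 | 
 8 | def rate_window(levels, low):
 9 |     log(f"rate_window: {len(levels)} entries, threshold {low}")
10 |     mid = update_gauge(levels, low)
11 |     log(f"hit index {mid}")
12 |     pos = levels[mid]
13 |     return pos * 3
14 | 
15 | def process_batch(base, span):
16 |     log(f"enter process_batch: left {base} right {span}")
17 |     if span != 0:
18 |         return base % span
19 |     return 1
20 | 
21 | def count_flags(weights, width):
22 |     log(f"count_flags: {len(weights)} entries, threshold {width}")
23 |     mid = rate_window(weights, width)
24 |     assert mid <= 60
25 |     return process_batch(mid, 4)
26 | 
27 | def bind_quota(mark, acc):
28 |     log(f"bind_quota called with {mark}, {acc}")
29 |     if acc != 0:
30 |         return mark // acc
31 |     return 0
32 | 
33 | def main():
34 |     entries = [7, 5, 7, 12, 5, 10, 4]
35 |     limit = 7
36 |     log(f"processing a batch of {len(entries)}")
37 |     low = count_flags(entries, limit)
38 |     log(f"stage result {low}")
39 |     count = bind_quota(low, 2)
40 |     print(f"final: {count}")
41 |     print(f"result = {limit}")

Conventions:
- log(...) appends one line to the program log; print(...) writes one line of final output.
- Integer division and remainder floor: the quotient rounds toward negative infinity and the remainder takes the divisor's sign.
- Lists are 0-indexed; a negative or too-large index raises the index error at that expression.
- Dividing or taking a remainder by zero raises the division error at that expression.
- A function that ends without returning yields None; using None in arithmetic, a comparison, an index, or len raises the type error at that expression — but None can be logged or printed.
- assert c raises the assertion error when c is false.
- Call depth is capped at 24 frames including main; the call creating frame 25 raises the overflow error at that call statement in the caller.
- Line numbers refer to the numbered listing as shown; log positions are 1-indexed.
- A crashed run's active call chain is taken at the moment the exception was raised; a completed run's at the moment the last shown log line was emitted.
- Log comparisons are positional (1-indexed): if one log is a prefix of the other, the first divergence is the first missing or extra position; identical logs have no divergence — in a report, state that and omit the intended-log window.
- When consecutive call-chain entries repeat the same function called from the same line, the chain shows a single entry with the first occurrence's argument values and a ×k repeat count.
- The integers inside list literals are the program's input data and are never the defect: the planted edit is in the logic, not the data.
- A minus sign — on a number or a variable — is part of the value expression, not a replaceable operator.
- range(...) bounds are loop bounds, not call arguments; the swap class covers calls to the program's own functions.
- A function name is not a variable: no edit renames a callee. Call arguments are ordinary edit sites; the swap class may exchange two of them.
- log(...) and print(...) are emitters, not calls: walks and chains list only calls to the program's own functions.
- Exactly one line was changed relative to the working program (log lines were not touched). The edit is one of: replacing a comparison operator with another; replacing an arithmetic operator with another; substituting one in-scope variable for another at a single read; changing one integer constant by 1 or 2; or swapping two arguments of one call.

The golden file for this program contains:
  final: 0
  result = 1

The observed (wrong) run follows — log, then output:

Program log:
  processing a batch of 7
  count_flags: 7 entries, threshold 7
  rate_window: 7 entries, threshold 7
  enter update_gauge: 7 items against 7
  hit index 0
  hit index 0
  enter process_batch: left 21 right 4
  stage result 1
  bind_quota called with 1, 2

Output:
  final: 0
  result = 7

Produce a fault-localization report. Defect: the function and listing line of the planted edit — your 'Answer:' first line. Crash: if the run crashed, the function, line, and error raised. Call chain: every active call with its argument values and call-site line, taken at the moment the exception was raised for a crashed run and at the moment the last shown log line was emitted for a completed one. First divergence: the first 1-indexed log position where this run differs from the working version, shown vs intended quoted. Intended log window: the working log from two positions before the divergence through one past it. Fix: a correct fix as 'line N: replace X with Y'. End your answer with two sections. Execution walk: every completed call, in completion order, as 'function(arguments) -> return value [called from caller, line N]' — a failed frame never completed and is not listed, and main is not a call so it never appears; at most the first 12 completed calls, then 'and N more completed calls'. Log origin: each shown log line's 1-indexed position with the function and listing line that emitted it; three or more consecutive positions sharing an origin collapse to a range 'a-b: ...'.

Answer: the defect is in main at line 41.
Core observation: The two runs log identically and part ways only at the printed values.
Call chain: main -> bind_quota(1, 2) (called at line 39).
First divergence: none; the two logs match at every position.
Execution walk:
  update_gauge([7, 5, 7, 12, 5, 10, 4], 7) -> 0  [called from rate_window, line 10]
  rate_window([7, 5, 7, 12, 5, 10, 4], 7) -> 21  [called from count_flags, line 23]
  process_batch(21, 4) -> 1  [called from count_flags, line 25]
  count_flags([7, 5, 7, 12, 5, 10, 4], 7) -> 1  [called from main, line 37]
  bind_quota(1, 2) -> 0  [called from main, line 39]
Log origins:
  1 — main, line 36
  2 — count_flags, line 22
  3 — rate_window, line 9
  4 — update_gauge, line 2
  5 — update_gauge, line 5
  6 — rate_window, line 11
  7 — process_batch, line 16
  8 — main, line 38
  9 — bind_quota, line 28
A correct fix: line 41: replace `limit` with `low`.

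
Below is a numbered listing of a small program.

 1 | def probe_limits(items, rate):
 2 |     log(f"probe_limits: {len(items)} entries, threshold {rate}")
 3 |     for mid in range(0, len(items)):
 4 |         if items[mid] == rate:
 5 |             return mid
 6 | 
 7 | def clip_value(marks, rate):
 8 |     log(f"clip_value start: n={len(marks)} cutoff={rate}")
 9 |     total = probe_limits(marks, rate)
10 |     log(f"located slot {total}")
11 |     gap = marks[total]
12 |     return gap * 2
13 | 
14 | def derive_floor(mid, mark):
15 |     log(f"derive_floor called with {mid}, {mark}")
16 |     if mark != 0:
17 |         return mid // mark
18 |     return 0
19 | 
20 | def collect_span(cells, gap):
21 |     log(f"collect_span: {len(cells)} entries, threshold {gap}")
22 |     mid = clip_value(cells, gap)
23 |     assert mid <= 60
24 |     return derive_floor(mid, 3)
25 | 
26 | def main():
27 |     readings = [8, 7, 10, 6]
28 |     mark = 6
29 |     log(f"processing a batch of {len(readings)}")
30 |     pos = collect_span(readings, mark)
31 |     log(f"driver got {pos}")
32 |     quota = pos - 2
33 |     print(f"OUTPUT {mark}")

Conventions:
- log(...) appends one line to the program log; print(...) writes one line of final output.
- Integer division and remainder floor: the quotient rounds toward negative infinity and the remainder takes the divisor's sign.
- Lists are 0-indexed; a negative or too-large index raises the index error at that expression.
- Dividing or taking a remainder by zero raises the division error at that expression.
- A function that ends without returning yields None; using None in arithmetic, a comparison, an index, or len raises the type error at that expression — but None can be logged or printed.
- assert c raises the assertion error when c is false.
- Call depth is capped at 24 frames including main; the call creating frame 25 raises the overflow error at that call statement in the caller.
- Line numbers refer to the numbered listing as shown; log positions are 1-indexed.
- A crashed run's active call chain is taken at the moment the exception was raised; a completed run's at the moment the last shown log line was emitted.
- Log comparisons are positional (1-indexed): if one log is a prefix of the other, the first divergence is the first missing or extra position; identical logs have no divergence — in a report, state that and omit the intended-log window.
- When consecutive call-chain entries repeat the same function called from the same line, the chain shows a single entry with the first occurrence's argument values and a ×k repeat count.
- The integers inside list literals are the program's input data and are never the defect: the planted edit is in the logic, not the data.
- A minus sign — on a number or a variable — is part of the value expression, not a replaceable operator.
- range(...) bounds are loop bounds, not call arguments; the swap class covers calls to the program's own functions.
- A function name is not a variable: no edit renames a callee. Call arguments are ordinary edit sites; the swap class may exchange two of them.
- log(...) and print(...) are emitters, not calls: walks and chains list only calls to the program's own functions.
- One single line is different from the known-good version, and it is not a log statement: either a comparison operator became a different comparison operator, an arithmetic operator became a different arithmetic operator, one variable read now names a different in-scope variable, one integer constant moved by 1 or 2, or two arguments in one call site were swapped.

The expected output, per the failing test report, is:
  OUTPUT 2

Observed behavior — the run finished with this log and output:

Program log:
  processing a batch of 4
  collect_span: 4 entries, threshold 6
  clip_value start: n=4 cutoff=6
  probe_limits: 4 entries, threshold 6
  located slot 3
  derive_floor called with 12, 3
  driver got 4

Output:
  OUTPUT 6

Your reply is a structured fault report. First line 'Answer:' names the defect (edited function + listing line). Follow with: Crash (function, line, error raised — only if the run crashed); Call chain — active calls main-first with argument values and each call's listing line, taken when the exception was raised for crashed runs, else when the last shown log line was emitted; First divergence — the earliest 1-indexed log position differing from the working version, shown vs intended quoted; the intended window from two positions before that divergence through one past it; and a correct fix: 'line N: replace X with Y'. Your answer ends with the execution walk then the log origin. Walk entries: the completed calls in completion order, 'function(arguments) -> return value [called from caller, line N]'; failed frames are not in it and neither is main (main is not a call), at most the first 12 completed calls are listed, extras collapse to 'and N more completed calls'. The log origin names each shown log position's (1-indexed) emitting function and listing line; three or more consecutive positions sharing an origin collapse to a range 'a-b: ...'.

Answer: the defect is in main at line 33.
Key fact: The two runs log identically and part ways only at the printed values.
Call chain: main.
First divergence: there is none — every log position agrees.
Execution walk:
  probe_limits([8, 7, 10, 6], 6) -> 3  [called from clip_value, line 9]
  clip_value([8, 7, 10, 6], 6) -> 12  [called from collect_span, line 22]
  derive_floor(12, 3) -> 4  [called from collect_span, line 24]
  collect_span([8, 7, 10, 6], 6) -> 4  [called from main, line 30]
Log origins:
  1: logged in main at line 29
  2: logged in collect_span at line 21
  3: logged in clip_value at line 8
  4: logged in probe_limits at line 2
  5: logged in clip_value at line 10
  6: logged in derive_floor at line 15
  7: logged in main at line 31
A correct fix: line 33: replace `mark` with `quota`.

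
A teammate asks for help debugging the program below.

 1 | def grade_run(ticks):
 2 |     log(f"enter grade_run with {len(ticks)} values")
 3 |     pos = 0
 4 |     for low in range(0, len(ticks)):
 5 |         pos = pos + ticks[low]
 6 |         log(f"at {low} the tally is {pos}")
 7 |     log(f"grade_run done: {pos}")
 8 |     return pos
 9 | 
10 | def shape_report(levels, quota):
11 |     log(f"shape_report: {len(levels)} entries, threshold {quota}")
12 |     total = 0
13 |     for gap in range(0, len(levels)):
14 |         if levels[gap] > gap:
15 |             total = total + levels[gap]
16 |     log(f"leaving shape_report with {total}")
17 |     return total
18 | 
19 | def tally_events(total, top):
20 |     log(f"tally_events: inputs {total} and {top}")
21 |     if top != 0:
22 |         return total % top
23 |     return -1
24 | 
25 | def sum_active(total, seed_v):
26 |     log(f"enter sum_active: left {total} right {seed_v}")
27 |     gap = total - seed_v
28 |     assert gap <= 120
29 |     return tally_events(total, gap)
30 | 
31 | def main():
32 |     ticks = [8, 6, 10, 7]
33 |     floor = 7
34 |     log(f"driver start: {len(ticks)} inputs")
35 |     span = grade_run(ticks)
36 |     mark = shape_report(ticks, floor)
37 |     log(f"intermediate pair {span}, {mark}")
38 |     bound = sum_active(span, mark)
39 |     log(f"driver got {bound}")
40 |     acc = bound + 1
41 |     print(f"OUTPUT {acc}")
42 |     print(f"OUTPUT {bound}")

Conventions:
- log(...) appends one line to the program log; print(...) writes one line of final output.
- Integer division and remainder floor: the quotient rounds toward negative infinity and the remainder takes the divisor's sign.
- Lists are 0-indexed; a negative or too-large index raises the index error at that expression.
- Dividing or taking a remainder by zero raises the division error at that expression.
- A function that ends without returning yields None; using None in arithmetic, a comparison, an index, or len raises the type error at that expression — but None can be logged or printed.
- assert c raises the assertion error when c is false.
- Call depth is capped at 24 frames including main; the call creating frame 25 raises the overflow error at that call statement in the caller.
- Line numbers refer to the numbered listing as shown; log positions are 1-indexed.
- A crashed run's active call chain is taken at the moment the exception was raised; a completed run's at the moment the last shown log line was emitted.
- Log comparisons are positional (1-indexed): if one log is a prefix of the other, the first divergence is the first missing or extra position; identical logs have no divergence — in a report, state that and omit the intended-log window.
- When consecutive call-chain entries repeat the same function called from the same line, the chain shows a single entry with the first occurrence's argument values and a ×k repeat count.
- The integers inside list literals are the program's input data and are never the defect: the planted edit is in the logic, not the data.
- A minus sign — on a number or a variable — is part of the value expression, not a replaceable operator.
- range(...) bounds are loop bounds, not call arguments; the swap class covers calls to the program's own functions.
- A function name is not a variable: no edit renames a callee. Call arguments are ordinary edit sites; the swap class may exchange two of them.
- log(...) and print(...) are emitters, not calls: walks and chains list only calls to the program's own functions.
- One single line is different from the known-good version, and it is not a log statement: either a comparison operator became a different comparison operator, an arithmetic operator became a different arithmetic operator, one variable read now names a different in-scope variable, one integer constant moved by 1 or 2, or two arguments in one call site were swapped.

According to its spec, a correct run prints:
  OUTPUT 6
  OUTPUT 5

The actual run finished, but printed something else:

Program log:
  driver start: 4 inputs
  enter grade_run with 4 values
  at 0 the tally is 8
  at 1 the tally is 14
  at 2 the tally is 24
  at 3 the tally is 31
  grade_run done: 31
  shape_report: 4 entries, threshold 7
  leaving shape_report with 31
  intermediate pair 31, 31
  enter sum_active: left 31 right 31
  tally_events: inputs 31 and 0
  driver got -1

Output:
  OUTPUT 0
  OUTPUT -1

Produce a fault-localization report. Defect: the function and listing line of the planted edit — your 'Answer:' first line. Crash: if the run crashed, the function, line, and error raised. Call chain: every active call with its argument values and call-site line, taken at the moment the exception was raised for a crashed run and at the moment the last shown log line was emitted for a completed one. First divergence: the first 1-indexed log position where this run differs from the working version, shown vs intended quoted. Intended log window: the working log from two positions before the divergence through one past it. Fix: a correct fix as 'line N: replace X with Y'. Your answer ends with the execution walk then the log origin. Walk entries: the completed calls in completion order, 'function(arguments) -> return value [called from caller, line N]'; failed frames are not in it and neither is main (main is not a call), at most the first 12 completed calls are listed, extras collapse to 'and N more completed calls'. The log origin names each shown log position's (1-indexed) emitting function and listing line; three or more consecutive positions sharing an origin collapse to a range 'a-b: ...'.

Answer: the defect is in shape_report at line 14.
The tell: Position 9 is the first bad log line: 'leaving shape_report with 31' should read 'leaving shape_report with 18'.
Call chain: main.
First divergence: position 9 — the shown line 'leaving shape_report with 31' should read 'leaving shape_report with 18'.
Intended log window:
  7: grade_run done: 31
  8: shape_report: 4 entries, threshold 7
  9: leaving shape_report with 18
  10: intermediate pair 31, 18
Execution walk:
  grade_run([8, 6, 10, 7]) -> 31  [called from main, line 35]
  shape_report([8, 6, 10, 7], 7) -> 31  [called from main, line 36]
  tally_events(31, 0) -> -1  [called from sum_active, line 29]
  sum_active(31, 31) -> -1  [called from main, line 38]
Origin of each log line:
  1: from main, line 34
  2: from grade_run, line 2
  3-6: from grade_run, line 6
  7: from grade_run, line 7
  8: from shape_report, line 11
  9: from shape_report, line 16
  10: from main, line 37
  11: from sum_active, line 26
  12: from tally_events, line 20
  13: from main, line 39
A correct fix: line 14: replace `levels[gap] > gap` with `levels[gap] > quota`.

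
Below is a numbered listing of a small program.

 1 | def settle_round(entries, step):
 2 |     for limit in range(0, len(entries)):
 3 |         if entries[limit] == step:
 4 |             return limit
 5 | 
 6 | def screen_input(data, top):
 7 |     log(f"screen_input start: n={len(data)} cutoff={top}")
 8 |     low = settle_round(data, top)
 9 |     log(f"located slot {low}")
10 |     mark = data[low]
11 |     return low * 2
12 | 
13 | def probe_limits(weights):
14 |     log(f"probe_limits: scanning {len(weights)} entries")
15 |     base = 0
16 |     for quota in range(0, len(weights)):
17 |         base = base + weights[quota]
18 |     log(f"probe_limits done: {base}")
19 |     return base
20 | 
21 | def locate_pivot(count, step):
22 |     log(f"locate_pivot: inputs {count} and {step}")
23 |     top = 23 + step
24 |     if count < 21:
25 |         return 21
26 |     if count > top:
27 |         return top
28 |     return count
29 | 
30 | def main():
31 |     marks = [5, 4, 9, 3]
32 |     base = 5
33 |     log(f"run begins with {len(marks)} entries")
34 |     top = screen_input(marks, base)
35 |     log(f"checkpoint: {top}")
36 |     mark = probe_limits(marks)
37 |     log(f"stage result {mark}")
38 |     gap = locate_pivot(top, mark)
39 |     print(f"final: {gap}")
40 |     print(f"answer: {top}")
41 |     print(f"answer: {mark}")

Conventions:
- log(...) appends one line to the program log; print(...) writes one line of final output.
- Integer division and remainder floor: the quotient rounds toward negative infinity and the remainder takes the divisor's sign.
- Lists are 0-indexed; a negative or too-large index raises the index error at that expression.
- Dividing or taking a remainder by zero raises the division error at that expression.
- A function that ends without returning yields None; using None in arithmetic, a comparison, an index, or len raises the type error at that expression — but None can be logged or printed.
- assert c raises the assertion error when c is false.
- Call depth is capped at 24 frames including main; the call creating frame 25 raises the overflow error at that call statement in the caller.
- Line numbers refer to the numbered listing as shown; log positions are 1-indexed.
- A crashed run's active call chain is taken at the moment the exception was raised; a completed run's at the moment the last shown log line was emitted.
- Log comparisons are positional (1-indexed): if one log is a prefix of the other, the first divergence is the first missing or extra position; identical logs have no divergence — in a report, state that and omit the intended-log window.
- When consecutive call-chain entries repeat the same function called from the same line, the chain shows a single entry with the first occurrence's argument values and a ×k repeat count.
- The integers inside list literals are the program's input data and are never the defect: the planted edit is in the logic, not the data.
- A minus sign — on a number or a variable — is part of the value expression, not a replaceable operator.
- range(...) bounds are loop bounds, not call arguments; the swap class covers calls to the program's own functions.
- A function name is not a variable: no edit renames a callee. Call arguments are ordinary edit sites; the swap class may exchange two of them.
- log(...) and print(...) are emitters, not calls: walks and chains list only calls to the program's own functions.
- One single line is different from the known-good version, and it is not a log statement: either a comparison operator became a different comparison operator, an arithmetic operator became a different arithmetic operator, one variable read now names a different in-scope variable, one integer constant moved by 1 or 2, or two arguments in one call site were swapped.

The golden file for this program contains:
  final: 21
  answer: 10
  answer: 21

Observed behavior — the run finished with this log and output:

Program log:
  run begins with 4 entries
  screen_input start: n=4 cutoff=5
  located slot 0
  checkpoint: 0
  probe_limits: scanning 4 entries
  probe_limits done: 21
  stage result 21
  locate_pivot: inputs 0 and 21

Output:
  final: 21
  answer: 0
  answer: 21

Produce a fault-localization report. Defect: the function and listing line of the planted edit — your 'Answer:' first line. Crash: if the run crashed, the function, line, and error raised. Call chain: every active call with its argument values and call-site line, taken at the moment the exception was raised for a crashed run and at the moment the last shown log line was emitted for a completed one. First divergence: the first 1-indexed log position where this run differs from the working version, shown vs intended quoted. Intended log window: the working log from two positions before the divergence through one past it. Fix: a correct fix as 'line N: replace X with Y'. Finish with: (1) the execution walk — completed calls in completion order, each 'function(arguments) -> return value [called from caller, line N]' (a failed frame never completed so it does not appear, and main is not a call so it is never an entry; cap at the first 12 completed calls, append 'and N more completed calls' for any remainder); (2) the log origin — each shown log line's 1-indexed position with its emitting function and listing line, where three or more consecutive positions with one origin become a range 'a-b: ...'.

Answer: the defect is in screen_input at line 11.
Key observation: Position 4 is the first bad log line: 'checkpoint: 0' should read 'checkpoint: 10'.
Call chain: main -> locate_pivot(0, 21) (called at line 38).
First divergence: at position 4 the run shows 'checkpoint: 0' where the working version logs 'checkpoint: 10'.
Intended log window:
  2: screen_input start: n=4 cutoff=5
  3: located slot 0
  4: checkpoint: 10
  5: probe_limits: scanning 4 entries
Execution walk:
  settle_round([5, 4, 9, 3], 5) -> 0  [called from screen_input, line 8]
  screen_input([5, 4, 9, 3], 5) -> 0  [called from main, line 34]
  probe_limits([5, 4, 9, 3]) -> 21  [called from main, line 36]
  locate_pivot(0, 21) -> 21  [called from main, line 38]
Log origins:
  1 — main, line 33
  2 — screen_input, line 7
  3 — screen_input, line 9
  4 — main, line 35
  5 — probe_limits, line 14
  6 — probe_limits, line 18
  7 — main, line 37
  8 — locate_pivot, line 22
A correct fix: line 11: replace `low` with `mark`.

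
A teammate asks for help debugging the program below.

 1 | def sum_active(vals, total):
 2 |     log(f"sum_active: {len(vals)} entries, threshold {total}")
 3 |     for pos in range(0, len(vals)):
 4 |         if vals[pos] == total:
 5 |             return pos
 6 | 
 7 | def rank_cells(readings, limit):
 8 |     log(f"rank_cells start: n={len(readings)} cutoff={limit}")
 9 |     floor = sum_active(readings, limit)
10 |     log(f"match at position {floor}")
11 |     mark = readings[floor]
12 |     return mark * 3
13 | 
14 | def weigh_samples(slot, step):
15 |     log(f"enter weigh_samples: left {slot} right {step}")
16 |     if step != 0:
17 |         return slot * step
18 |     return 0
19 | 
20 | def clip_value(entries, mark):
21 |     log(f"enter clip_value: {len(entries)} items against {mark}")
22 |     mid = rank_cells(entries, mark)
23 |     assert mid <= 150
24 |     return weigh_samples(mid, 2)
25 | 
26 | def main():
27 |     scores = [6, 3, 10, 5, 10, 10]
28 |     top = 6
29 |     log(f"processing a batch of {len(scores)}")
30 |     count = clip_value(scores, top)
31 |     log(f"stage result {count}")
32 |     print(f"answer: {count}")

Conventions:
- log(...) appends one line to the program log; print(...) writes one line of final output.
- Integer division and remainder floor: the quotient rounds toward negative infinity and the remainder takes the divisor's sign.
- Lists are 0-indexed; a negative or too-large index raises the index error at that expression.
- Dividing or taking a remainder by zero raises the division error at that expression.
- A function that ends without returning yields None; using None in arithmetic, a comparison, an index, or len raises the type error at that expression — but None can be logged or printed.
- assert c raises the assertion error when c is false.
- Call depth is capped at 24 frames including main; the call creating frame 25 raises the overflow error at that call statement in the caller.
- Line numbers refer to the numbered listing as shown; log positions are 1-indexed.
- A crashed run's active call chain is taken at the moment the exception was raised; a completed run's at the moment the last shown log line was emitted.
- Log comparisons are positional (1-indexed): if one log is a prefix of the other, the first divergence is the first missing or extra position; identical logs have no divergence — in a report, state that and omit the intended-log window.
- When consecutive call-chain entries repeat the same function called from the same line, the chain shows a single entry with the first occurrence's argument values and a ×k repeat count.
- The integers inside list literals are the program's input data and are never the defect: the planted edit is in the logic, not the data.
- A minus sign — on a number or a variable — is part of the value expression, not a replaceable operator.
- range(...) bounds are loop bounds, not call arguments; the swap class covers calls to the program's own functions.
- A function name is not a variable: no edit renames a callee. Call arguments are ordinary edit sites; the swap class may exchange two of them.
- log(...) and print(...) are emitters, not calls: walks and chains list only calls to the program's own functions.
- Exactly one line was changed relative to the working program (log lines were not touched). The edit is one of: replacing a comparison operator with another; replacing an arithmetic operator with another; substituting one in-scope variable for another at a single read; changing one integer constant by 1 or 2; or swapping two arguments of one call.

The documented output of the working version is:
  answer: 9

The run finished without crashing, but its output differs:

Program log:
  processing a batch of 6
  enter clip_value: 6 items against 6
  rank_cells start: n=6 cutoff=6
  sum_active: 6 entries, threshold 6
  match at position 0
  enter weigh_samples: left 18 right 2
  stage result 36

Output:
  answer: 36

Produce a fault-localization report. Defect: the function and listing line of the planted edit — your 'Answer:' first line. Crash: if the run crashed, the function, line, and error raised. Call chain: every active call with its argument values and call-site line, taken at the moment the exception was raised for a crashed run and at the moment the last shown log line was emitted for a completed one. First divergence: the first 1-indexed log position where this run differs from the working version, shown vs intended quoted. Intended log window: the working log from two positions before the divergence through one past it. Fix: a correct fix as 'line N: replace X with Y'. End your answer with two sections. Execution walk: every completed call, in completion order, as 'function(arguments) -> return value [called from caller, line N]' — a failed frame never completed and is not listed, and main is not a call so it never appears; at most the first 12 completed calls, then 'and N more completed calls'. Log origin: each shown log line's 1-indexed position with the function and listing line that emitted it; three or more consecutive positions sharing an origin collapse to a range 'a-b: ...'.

Answer: the defect is in weigh_samples at line 17.
Key observation: Position 7 is the first bad log line: 'stage result 36' should read 'stage result 9'.
Call chain: main.
First divergence: position 7; shown 'stage result 36' vs intended 'stage result 9'.
Intended log window:
  5: match at position 0
  6: enter weigh_samples: left 18 right 2
  7: stage result 9
Execution walk:
  sum_active([6, 3, 10, 5, 10, 10], 6) -> 0  [called from rank_cells, line 9]
  rank_cells([6, 3, 10, 5, 10, 10], 6) -> 18  [called from clip_value, line 22]
  weigh_samples(18, 2) -> 36  [called from clip_value, line 24]
  clip_value([6, 3, 10, 5, 10, 10], 6) -> 36  [called from main, line 30]
Log line origins:
  1 — main, line 29
  2 — clip_value, line 21
  3 — rank_cells, line 8
  4 — sum_active, line 2
  5 — rank_cells, line 10
  6 — weigh_samples, line 15
  7 — main, line 31
A correct fix: line 17: replace `*` with `//`.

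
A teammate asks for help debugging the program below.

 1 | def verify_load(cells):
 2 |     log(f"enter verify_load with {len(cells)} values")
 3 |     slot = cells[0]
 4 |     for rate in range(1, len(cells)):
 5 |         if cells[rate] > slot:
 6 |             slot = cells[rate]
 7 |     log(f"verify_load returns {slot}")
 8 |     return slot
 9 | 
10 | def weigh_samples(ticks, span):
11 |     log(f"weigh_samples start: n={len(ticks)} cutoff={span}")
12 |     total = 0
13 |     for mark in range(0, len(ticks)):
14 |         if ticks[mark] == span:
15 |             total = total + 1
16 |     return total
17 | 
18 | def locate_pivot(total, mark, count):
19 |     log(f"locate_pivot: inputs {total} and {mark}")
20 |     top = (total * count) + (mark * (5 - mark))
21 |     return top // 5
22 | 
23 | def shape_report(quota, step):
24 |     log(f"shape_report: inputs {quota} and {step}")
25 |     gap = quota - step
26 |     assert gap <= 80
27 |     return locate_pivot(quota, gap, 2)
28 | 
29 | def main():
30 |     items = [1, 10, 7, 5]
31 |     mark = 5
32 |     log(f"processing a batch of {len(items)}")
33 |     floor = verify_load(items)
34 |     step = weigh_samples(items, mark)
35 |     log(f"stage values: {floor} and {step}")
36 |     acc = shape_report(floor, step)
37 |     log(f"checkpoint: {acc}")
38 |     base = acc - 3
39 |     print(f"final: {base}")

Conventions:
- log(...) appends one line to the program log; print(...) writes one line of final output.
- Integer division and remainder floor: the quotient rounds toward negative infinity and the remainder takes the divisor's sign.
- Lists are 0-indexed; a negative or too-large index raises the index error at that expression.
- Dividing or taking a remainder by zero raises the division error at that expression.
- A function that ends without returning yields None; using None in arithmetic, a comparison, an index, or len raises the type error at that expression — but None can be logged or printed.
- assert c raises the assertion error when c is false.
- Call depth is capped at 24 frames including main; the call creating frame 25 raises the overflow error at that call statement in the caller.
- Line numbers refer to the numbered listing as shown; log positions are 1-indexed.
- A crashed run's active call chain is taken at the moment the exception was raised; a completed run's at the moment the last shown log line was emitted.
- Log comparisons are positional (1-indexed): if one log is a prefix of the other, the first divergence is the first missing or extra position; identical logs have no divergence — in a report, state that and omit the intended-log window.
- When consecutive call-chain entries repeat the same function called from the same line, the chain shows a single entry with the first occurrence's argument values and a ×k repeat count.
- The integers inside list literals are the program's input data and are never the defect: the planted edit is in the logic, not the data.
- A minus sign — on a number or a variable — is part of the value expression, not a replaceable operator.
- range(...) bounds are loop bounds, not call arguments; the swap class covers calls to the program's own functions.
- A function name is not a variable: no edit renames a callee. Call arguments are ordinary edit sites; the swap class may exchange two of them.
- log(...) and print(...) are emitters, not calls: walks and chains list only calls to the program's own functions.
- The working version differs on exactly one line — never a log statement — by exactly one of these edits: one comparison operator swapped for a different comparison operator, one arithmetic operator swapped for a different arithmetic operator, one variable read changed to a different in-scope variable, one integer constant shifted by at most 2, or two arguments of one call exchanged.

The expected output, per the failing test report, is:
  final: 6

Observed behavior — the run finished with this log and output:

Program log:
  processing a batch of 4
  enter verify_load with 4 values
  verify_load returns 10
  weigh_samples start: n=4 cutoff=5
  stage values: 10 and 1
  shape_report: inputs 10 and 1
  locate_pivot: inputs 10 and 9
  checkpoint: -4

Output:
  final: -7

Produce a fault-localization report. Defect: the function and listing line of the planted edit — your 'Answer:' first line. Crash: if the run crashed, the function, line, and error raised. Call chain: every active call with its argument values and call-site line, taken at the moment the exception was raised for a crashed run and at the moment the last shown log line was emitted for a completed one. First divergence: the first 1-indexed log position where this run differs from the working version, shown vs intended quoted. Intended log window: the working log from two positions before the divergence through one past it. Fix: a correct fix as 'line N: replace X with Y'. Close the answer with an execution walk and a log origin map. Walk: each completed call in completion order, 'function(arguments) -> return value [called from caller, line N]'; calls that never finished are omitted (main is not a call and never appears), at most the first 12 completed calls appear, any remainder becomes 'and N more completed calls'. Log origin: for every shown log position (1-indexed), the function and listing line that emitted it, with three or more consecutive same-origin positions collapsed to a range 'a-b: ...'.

Answer: the defect is in locate_pivot at line 20.
Key observation: Position 8 is the first bad log line: 'checkpoint: -4' should read 'checkpoint: 9'.
Call chain: main.
First divergence: position 8 — shown 'checkpoint: -4', intended 'checkpoint: 9'.
Intended log window:
  6: shape_report: inputs 10 and 1
  7: locate_pivot: inputs 10 and 9
  8: checkpoint: 9
Execution walk:
  verify_load([1, 10, 7, 5]) -> 10  [called from main, line 33]
  weigh_samples([1, 10, 7, 5], 5) -> 1  [called from main, line 34]
  locate_pivot(10, 9, 2) -> -4  [called from shape_report, line 27]
  shape_report(10, 1) -> -4  [called from main, line 36]
Origin of each log line:
  1 — main, line 32
  2 — verify_load, line 2
  3 — verify_load, line 7
  4 — weigh_samples, line 11
  5 — main, line 35
  6 — shape_report, line 24
  7 — locate_pivot, line 19
  8 — main, line 37
A correct fix: line 20: replace `5 - mark` with `5 - count`.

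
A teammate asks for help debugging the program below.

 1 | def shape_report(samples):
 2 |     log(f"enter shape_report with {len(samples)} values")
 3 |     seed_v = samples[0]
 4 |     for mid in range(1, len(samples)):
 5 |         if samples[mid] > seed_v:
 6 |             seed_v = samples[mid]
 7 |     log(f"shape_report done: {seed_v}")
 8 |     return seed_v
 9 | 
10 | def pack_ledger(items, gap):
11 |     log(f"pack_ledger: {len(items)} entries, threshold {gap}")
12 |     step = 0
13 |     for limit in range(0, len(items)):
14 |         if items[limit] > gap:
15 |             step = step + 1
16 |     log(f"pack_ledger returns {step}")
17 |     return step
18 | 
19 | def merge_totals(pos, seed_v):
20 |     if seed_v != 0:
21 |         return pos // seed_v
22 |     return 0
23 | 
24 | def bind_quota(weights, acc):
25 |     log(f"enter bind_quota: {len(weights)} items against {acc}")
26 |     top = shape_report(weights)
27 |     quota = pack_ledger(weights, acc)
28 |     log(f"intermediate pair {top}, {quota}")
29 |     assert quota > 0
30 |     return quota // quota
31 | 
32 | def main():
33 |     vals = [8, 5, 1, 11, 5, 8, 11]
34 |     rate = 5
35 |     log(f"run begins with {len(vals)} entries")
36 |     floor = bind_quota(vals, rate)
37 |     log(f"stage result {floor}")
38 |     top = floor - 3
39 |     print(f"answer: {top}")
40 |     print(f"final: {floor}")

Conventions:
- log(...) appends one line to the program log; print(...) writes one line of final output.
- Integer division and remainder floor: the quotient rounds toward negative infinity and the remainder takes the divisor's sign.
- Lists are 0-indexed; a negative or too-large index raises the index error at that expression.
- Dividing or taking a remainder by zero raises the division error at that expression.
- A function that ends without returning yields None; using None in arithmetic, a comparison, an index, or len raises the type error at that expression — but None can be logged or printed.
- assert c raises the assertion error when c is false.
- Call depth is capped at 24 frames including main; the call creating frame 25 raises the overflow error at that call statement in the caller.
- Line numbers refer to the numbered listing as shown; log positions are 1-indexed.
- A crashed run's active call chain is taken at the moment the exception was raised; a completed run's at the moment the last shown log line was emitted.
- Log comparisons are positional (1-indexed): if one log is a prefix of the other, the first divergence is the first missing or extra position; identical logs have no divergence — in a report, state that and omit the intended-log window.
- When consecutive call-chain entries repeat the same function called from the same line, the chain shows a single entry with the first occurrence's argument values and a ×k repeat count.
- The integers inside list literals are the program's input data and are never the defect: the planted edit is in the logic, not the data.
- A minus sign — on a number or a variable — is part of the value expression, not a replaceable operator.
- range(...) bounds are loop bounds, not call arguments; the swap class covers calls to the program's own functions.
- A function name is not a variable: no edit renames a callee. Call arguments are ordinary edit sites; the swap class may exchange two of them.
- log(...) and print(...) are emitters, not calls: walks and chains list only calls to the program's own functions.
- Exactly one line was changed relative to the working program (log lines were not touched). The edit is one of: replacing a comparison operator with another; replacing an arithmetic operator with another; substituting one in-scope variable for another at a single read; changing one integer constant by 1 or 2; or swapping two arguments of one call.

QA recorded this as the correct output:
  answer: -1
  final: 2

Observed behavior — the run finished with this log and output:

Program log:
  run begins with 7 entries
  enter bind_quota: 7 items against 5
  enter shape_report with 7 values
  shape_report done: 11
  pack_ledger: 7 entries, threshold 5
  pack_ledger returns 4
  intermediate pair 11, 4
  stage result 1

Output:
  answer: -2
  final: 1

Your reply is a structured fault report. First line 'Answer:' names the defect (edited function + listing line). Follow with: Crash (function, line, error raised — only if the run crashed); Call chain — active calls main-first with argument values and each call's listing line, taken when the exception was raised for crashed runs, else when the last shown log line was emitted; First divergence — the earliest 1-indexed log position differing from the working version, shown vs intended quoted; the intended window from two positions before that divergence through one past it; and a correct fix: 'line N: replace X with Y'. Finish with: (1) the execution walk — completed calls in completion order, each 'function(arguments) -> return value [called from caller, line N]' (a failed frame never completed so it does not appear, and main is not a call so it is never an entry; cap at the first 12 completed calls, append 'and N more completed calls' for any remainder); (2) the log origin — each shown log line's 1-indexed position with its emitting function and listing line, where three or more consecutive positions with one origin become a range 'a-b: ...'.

Answer: the defect is in bind_quota at line 30.
Key fact: Everything matches until log position 8, which reads 'stage result 1' in place of 'stage result 2'.
Call chain: main.
First divergence: position 8 — shown 'stage result 1', intended 'stage result 2'.
Intended log window:
  6: pack_ledger returns 4
  7: intermediate pair 11, 4
  8: stage result 2
Execution walk:
  shape_report([8, 5, 1, 11, 5, 8, 11]) -> 11  [called from bind_quota, line 26]
  pack_ledger([8, 5, 1, 11, 5, 8, 11], 5) -> 4  [called from bind_quota, line 27]
  bind_quota([8, 5, 1, 11, 5, 8, 11], 5) -> 1  [called from main, line 36]
Origin of each log line:
  1: logged in main at line 35
  2: logged in bind_quota at line 25
  3: logged in shape_report at line 2
  4: logged in shape_report at line 7
  5: logged in pack_ledger at line 11
  6: logged in pack_ledger at line 16
  7: logged in bind_quota at line 28
  8: logged in main at line 37
A correct fix: line 30: replace `quota // quota` with `top // quota`.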